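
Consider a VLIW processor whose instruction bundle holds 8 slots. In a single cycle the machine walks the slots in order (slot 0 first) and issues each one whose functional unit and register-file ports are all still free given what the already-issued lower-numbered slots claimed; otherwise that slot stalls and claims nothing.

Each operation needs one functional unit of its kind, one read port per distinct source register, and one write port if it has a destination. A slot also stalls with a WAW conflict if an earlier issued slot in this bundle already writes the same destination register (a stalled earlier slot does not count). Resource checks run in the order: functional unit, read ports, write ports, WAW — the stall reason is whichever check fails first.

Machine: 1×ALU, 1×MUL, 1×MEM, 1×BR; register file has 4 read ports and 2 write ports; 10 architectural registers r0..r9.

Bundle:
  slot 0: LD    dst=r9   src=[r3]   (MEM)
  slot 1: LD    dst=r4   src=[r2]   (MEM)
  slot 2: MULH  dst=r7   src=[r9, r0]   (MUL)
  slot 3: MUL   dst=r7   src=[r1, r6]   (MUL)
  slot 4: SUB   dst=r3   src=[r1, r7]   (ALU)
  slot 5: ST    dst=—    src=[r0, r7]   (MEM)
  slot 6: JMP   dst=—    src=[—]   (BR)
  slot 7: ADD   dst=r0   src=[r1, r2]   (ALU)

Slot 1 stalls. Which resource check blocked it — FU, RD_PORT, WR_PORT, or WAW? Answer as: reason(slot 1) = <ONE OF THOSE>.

reason(slot 1) = FU

  0. MEM→r9 ⇒ go  {1A/1Mu/0Ld/1B | 3r 1w}
  1. MEM→r4 ⇒ no(FU)  {1A/1Mu/0Ld/1B | 3r 1w}
  2. MUL→r7 ⇒ go  {1A/0Mu/0Ld/1B | 1r 0w}
  3. MUL→r7 ⇒ no(FU)  {1A/0Mu/0Ld/1B | 1r 0w}
  4. ALU→r3 ⇒ no(RD_PORT)  {1A/0Mu/0Ld/1B | 1r 0w}
  5. MEM ⇒ no(FU)  {1A/0Mu/0Ld/1B | 1r 0w}
  6. BR ⇒ go  {1A/0Mu/0Ld/0B | 1r 0w}
  7. ALU→r0 ⇒ no(RD_PORT)  {1A/0Mu/0Ld/0B | 1r 0w}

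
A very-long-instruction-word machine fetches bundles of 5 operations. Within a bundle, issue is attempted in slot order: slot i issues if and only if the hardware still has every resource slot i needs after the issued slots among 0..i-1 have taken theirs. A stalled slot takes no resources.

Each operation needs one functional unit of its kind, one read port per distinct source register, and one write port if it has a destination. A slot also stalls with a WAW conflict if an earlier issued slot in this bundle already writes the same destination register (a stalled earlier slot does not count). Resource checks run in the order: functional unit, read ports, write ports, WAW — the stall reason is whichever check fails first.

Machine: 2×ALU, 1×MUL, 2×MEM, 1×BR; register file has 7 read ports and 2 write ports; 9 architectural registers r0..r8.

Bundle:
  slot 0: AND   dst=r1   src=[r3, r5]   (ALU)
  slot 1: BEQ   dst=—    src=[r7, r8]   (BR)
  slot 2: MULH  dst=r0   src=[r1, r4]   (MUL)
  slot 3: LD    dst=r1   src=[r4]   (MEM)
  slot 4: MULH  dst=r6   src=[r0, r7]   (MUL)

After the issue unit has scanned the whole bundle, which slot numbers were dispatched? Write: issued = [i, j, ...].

(0) want 1×ALU +2rd +1wr — yes → AL1|MU1|ME2|BR1|rd5|wr1
(1) want 1×BR +2rd +0wr — yes → AL1|MU1|ME2|BR0|rd3|wr1
(2) want 1×MUL +2rd +1wr — yes → AL1|MU0|ME2|BR0|rd1|wr0
(3) want 1×MEM +1rd +1wr — WR_PORT → AL1|MU0|ME2|BR0|rd1|wr0
(4) want 1×MUL +2rd +1wr — FU → AL1|MU0|ME2|BR0|rd1|wr0

issued = [0, 1, 2]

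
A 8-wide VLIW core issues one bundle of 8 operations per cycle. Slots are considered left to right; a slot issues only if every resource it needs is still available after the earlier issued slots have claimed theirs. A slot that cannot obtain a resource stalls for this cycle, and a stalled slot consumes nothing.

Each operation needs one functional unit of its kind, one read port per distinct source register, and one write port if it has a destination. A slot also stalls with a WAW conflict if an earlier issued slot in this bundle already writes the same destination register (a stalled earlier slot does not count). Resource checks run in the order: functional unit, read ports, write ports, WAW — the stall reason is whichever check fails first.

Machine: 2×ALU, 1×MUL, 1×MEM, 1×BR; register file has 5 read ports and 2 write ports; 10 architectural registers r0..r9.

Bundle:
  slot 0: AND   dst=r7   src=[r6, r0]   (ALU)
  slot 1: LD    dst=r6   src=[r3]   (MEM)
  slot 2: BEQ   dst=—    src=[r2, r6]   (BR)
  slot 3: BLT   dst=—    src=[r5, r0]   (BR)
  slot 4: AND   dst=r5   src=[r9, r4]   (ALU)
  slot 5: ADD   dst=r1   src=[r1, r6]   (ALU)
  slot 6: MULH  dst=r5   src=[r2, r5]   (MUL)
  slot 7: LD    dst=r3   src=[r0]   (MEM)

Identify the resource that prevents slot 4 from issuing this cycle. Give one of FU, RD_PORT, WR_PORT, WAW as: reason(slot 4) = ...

reason(slot 4) = RD_PORT

(0) want 1×ALU +2rd +1wr — yes → AL1|MU1|ME1|BR1|rd3|wr1
(1) want 1×MEM +1rd +1wr — yes → AL1|MU1|ME0|BR1|rd2|wr0
(2) want 1×BR +2rd +0wr — yes → AL1|MU1|ME0|BR0|rd0|wr0
(3) want 1×BR +2rd +0wr — FU → AL1|MU1|ME0|BR0|rd0|wr0
(4) want 1×ALU +2rd +1wr — RD_PORT → AL1|MU1|ME0|BR0|rd0|wr0
(5) want 1×ALU +2rd +1wr — RD_PORT → AL1|MU1|ME0|BR0|rd0|wr0
(6) want 1×MUL +2rd +1wr — RD_PORT → AL1|MU1|ME0|BR0|rd0|wr0
(7) want 1×MEM +1rd +1wr — FU → AL1|MU1|ME0|BR0|rd0|wr0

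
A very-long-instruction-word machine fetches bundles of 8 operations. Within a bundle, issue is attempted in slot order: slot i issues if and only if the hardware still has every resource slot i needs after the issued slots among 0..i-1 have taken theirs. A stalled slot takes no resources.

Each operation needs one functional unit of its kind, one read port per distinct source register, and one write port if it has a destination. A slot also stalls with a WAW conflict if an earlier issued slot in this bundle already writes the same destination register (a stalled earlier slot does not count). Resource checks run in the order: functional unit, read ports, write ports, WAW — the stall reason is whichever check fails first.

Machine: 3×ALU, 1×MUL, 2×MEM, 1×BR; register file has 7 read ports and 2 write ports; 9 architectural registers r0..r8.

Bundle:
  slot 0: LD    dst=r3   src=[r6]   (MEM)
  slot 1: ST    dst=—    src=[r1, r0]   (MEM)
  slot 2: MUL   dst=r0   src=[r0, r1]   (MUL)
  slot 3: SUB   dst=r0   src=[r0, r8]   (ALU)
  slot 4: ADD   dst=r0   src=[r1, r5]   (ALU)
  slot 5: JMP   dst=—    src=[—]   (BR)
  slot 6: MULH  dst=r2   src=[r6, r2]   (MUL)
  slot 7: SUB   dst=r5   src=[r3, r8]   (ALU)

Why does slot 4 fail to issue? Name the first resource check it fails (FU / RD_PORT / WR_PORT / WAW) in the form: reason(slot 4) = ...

reason(slot 4) = WR_PORT

[0] MEM needs rd=1 wr=1: ok; after: ALU=3 MUL=1 MEM=1 BR=1, R=6, W=1
[1] MEM needs rd=2 wr=0: ok; after: ALU=3 MUL=1 MEM=0 BR=1, R=4, W=1
[2] MUL needs rd=2 wr=1: ok; after: ALU=3 MUL=0 MEM=0 BR=1, R=2, W=0
[3] ALU needs rd=2 wr=1: WR_PORT; after: ALU=3 MUL=0 MEM=0 BR=1, R=2, W=0
[4] ALU needs rd=2 wr=1: WR_PORT; after: ALU=3 MUL=0 MEM=0 BR=1, R=2, W=0
[5] BR needs rd=0 wr=0: ok; after: ALU=3 MUL=0 MEM=0 BR=0, R=2, W=0
[6] MUL needs rd=2 wr=1: FU; after: ALU=3 MUL=0 MEM=0 BR=0, R=2, W=0
[7] ALU needs rd=2 wr=1: WR_PORT; after: ALU=3 MUL=0 MEM=0 BR=0, R=2, W=0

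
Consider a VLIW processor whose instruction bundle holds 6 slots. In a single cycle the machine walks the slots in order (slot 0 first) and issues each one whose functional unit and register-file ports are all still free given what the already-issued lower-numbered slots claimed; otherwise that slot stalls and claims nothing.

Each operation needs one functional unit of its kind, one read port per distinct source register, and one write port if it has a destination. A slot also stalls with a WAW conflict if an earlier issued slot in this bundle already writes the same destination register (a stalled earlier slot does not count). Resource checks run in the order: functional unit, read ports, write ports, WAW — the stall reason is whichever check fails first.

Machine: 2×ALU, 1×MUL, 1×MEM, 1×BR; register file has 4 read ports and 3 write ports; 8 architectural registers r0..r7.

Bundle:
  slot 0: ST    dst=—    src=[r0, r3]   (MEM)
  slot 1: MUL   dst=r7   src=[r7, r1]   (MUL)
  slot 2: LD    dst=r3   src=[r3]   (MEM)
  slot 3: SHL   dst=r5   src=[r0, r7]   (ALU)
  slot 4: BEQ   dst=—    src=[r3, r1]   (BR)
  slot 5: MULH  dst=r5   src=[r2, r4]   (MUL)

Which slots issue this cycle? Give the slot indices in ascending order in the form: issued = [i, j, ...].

slot 0 (MEM): ISSUE — free A2,Mu1,Ld0,B1 rp2 wp3
slot 1 (MUL): ISSUE — free A2,Mu0,Ld0,B1 rp0 wp2
slot 2 (MEM): stall FU — free A2,Mu0,Ld0,B1 rp0 wp2
slot 3 (ALU): stall RD_PORT — free A2,Mu0,Ld0,B1 rp0 wp2
slot 4 (BR): stall RD_PORT — free A2,Mu0,Ld0,B1 rp0 wp2
slot 5 (MUL): stall FU — free A2,Mu0,Ld0,B1 rp0 wp2

issued = [0, 1]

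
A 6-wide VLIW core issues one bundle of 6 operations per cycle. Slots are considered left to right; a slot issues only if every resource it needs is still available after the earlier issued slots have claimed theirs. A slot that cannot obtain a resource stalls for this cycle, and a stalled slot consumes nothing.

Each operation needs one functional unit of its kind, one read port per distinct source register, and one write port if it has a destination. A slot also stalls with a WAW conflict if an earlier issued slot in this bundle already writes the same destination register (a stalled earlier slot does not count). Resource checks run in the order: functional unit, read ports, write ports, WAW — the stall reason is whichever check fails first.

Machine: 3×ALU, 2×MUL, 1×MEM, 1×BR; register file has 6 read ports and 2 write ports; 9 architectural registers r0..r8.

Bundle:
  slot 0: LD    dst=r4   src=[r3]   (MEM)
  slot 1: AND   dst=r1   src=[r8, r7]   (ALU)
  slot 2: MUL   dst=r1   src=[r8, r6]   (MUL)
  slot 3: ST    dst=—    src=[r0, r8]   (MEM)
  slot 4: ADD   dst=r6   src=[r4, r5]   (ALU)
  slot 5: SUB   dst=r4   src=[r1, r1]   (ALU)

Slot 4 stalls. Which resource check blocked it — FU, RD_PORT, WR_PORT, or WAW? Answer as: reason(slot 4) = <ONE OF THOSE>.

reason(slot 4) = WR_PORT

(0) want 1×MEM +1rd +1wr — yes → AL3|MU2|ME0|BR1|rd5|wr1
(1) want 1×ALU +2rd +1wr — yes → AL2|MU2|ME0|BR1|rd3|wr0
(2) want 1×MUL +2rd +1wr — WR_PORT → AL2|MU2|ME0|BR1|rd3|wr0
(3) want 1×MEM +2rd +0wr — FU → AL2|MU2|ME0|BR1|rd3|wr0
(4) want 1×ALU +2rd +1wr — WR_PORT → AL2|MU2|ME0|BR1|rd3|wr0
(5) want 1×ALU +1rd +1wr — WR_PORT → AL2|MU2|ME0|BR1|rd3|wr0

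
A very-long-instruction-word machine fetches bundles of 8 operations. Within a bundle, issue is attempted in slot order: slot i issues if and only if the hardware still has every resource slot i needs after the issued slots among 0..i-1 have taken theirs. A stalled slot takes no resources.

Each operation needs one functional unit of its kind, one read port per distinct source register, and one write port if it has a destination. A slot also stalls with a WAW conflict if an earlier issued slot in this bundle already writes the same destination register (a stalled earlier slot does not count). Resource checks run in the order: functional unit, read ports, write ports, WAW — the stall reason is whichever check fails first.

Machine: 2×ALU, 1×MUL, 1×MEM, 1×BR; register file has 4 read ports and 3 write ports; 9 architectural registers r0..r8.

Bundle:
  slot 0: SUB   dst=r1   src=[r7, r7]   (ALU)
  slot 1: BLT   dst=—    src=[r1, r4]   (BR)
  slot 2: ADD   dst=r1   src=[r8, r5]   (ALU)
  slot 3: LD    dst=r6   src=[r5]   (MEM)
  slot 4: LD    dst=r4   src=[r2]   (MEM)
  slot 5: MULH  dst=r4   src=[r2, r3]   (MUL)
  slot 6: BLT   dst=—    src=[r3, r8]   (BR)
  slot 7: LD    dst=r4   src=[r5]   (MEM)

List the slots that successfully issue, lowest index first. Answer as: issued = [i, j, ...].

  0. ALU→r1 ⇒ go  {1A/1Mu/1Ld/1B | 3r 2w}
  1. BR ⇒ go  {1A/1Mu/1Ld/0B | 1r 2w}
  2. ALU→r1 ⇒ no(RD_PORT)  {1A/1Mu/1Ld/0B | 1r 2w}
  3. MEM→r6 ⇒ go  {1A/1Mu/0Ld/0B | 0r 1w}
  4. MEM→r4 ⇒ no(FU)  {1A/1Mu/0Ld/0B | 0r 1w}
  5. MUL→r4 ⇒ no(RD_PORT)  {1A/1Mu/0Ld/0B | 0r 1w}
  6. BR ⇒ no(FU)  {1A/1Mu/0Ld/0B | 0r 1w}
  7. MEM→r4 ⇒ no(FU)  {1A/1Mu/0Ld/0B | 0r 1w}

issued = [0, 1, 3]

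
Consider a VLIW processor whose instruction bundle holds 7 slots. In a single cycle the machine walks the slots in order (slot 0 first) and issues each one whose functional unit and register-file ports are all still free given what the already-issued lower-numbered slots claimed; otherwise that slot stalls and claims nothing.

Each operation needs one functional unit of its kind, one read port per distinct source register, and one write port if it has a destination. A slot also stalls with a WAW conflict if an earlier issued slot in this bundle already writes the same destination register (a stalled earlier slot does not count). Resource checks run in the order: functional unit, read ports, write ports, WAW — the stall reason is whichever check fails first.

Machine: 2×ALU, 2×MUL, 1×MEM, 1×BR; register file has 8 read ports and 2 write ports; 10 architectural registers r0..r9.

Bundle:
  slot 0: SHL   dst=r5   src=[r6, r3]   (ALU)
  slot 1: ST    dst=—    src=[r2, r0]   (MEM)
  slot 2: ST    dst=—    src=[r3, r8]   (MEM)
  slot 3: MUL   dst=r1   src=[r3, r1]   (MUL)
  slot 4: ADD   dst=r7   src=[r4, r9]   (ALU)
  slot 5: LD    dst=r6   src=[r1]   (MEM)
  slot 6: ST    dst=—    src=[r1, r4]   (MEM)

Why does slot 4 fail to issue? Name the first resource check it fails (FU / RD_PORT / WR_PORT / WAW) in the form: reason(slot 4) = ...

slot 0 (ALU): ISSUE — free A1,Mu2,Ld1,B1 rp6 wp1
slot 1 (MEM): ISSUE — free A1,Mu2,Ld0,B1 rp4 wp1
slot 2 (MEM): stall FU — free A1,Mu2,Ld0,B1 rp4 wp1
slot 3 (MUL): ISSUE — free A1,Mu1,Ld0,B1 rp2 wp0
slot 4 (ALU): stall WR_PORT — free A1,Mu1,Ld0,B1 rp2 wp0
slot 5 (MEM): stall FU — free A1,Mu1,Ld0,B1 rp2 wp0
slot 6 (MEM): stall FU — free A1,Mu1,Ld0,B1 rp2 wp0

reason(slot 4) = WR_PORT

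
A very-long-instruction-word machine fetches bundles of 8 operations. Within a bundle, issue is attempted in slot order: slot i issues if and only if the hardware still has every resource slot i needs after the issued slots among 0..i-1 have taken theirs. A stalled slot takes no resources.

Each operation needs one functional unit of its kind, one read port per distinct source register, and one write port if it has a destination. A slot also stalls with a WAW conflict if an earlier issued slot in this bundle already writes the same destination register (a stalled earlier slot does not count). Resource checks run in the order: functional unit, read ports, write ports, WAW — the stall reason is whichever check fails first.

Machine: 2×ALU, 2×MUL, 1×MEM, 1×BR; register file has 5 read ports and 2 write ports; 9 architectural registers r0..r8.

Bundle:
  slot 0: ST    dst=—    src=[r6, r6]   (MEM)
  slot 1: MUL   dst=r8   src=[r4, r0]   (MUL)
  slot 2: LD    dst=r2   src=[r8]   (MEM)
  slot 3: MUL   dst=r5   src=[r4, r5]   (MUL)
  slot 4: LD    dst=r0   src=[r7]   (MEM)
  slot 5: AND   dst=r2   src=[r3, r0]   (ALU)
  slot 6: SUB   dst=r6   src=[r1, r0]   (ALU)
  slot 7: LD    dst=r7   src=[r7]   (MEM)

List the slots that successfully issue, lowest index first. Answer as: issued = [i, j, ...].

#0 MEM src=r6,r6 dispatched  <A:2 Mu:2 Ld:0 B:1 rd:4 wr:2>
#1 MUL src=r4,r0 dispatched  <A:2 Mu:1 Ld:0 B:1 rd:2 wr:1>
#2 MEM src=r8 held:FU  <A:2 Mu:1 Ld:0 B:1 rd:2 wr:1>
#3 MUL src=r4,r5 dispatched  <A:2 Mu:0 Ld:0 B:1 rd:0 wr:0>
#4 MEM src=r7 held:FU  <A:2 Mu:0 Ld:0 B:1 rd:0 wr:0>
#5 ALU src=r3,r0 held:RD_PORT  <A:2 Mu:0 Ld:0 B:1 rd:0 wr:0>
#6 ALU src=r1,r0 held:RD_PORT  <A:2 Mu:0 Ld:0 B:1 rd:0 wr:0>
#7 MEM src=r7 held:FU  <A:2 Mu:0 Ld:0 B:1 rd:0 wr:0>

issued = [0, 1, 3]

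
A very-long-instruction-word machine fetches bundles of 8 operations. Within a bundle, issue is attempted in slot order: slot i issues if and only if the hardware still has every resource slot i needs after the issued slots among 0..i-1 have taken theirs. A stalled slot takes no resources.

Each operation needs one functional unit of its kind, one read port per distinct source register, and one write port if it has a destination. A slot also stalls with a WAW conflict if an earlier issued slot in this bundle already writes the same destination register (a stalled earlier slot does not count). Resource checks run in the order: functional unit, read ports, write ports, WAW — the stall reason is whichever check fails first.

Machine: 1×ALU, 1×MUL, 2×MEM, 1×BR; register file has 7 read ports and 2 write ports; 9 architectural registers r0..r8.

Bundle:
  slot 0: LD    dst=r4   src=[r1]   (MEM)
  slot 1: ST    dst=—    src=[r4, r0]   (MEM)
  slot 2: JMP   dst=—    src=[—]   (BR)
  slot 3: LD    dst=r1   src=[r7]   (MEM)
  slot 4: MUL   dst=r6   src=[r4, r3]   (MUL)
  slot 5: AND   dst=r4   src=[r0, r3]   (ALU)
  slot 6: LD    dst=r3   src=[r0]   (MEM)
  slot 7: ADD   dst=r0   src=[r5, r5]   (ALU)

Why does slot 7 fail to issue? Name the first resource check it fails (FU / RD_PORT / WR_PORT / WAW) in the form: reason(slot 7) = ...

[0] MEM needs rd=1 wr=1: ok; after: ALU=1 MUL=1 MEM=1 BR=1, R=6, W=1
[1] MEM needs rd=2 wr=0: ok; after: ALU=1 MUL=1 MEM=0 BR=1, R=4, W=1
[2] BR needs rd=0 wr=0: ok; after: ALU=1 MUL=1 MEM=0 BR=0, R=4, W=1
[3] MEM needs rd=1 wr=1: FU; after: ALU=1 MUL=1 MEM=0 BR=0, R=4, W=1
[4] MUL needs rd=2 wr=1: ok; after: ALU=1 MUL=0 MEM=0 BR=0, R=2, W=0
[5] ALU needs rd=2 wr=1: WR_PORT; after: ALU=1 MUL=0 MEM=0 BR=0, R=2, W=0
[6] MEM needs rd=1 wr=1: FU; after: ALU=1 MUL=0 MEM=0 BR=0, R=2, W=0
[7] ALU needs rd=1 wr=1: WR_PORT; after: ALU=1 MUL=0 MEM=0 BR=0, R=2, W=0

reason(slot 7) = WR_PORT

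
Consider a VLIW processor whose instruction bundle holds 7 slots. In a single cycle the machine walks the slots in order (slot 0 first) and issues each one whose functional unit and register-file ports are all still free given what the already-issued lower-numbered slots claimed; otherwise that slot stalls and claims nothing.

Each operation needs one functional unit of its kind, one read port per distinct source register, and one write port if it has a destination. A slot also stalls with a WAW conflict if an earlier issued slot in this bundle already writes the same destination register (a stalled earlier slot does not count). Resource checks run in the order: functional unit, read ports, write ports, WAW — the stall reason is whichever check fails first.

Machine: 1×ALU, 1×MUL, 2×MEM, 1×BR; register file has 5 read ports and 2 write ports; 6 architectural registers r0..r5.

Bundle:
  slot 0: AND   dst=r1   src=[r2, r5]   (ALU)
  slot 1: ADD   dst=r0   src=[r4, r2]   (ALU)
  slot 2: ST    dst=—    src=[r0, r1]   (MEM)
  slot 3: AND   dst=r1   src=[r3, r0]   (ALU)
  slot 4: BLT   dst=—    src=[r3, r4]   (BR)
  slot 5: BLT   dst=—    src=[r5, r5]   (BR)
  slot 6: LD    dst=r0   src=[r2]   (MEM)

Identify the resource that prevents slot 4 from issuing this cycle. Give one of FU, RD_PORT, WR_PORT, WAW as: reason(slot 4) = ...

reason(slot 4) = RD_PORT

  0. ALU→r1 ⇒ go  {0A/1Mu/2Ld/1B | 3r 1w}
  1. ALU→r0 ⇒ no(FU)  {0A/1Mu/2Ld/1B | 3r 1w}
  2. MEM ⇒ go  {0A/1Mu/1Ld/1B | 1r 1w}
  3. ALU→r1 ⇒ no(FU)  {0A/1Mu/1Ld/1B | 1r 1w}
  4. BR ⇒ no(RD_PORT)  {0A/1Mu/1Ld/1B | 1r 1w}
  5. BR ⇒ go  {0A/1Mu/1Ld/0B | 0r 1w}
  6. MEM→r0 ⇒ no(RD_PORT)  {0A/1Mu/1Ld/0B | 0r 1w}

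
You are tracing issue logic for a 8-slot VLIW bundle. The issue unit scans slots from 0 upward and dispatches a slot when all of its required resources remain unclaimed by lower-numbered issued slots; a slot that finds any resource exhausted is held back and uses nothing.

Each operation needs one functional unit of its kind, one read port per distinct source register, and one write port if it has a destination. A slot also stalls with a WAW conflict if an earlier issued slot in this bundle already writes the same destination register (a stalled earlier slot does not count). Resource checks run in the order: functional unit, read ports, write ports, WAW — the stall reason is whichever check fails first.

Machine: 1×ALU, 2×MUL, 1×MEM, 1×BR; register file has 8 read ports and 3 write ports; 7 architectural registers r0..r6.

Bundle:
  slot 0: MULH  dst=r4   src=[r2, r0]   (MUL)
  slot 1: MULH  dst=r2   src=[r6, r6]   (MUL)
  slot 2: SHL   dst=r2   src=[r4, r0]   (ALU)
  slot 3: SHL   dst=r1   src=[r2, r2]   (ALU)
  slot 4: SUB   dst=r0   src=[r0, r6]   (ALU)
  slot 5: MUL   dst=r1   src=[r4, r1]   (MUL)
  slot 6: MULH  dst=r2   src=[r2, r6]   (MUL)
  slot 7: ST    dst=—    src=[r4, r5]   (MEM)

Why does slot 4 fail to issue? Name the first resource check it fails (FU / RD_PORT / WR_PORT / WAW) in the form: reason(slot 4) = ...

slot 0 (MUL): ISSUE — free A1,Mu1,Ld1,B1 rp6 wp2
slot 1 (MUL): ISSUE — free A1,Mu0,Ld1,B1 rp5 wp1
slot 2 (ALU): stall WAW — free A1,Mu0,Ld1,B1 rp5 wp1
slot 3 (ALU): ISSUE — free A0,Mu0,Ld1,B1 rp4 wp0
slot 4 (ALU): stall FU — free A0,Mu0,Ld1,B1 rp4 wp0
slot 5 (MUL): stall FU — free A0,Mu0,Ld1,B1 rp4 wp0
slot 6 (MUL): stall FU — free A0,Mu0,Ld1,B1 rp4 wp0
slot 7 (MEM): ISSUE — free A0,Mu0,Ld0,B1 rp2 wp0

reason(slot 4) = FU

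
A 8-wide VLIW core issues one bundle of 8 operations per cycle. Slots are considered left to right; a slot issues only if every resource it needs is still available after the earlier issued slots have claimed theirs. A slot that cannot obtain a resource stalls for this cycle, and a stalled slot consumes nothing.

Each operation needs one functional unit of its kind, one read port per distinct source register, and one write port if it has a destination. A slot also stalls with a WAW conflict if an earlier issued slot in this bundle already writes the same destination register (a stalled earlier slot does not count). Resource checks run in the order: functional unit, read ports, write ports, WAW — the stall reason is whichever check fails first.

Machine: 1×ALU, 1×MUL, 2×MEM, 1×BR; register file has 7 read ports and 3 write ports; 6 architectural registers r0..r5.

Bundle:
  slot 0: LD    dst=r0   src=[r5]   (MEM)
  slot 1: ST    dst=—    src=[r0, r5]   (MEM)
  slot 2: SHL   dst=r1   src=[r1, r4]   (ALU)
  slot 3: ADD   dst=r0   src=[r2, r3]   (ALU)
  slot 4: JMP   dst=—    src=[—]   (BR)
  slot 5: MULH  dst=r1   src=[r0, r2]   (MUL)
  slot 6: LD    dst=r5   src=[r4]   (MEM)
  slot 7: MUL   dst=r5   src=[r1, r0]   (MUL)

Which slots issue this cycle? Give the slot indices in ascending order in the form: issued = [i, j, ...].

  0. MEM→r0 ⇒ go  {1A/1Mu/1Ld/1B | 6r 2w}
  1. MEM ⇒ go  {1A/1Mu/0Ld/1B | 4r 2w}
  2. ALU→r1 ⇒ go  {0A/1Mu/0Ld/1B | 2r 1w}
  3. ALU→r0 ⇒ no(FU)  {0A/1Mu/0Ld/1B | 2r 1w}
  4. BR ⇒ go  {0A/1Mu/0Ld/0B | 2r 1w}
  5. MUL→r1 ⇒ no(WAW)  {0A/1Mu/0Ld/0B | 2r 1w}
  6. MEM→r5 ⇒ no(FU)  {0A/1Mu/0Ld/0B | 2r 1w}
  7. MUL→r5 ⇒ go  {0A/0Mu/0Ld/0B | 0r 0w}

issued = [0, 1, 2, 4, 7]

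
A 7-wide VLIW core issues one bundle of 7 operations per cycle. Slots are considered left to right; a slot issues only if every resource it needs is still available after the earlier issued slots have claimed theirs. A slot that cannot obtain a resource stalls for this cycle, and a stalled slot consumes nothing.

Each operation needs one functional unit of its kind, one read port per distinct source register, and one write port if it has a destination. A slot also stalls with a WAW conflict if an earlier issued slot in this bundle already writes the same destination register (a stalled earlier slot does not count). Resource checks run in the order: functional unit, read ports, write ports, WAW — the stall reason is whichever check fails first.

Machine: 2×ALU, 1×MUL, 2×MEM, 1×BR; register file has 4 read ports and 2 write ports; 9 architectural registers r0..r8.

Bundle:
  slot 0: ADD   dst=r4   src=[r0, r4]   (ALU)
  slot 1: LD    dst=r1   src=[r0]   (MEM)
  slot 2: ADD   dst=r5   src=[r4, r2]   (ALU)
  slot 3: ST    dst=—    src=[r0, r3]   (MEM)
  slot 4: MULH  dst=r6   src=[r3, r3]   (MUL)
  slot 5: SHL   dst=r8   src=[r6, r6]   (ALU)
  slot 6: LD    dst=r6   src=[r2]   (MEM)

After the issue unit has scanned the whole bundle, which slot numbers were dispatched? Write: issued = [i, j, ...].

slot 0 (ALU): ISSUE — free A1,Mu1,Ld2,B1 rp2 wp1
slot 1 (MEM): ISSUE — free A1,Mu1,Ld1,B1 rp1 wp0
slot 2 (ALU): stall RD_PORT — free A1,Mu1,Ld1,B1 rp1 wp0
slot 3 (MEM): stall RD_PORT — free A1,Mu1,Ld1,B1 rp1 wp0
slot 4 (MUL): stall WR_PORT — free A1,Mu1,Ld1,B1 rp1 wp0
slot 5 (ALU): stall WR_PORT — free A1,Mu1,Ld1,B1 rp1 wp0
slot 6 (MEM): stall WR_PORT — free A1,Mu1,Ld1,B1 rp1 wp0

issued = [0, 1]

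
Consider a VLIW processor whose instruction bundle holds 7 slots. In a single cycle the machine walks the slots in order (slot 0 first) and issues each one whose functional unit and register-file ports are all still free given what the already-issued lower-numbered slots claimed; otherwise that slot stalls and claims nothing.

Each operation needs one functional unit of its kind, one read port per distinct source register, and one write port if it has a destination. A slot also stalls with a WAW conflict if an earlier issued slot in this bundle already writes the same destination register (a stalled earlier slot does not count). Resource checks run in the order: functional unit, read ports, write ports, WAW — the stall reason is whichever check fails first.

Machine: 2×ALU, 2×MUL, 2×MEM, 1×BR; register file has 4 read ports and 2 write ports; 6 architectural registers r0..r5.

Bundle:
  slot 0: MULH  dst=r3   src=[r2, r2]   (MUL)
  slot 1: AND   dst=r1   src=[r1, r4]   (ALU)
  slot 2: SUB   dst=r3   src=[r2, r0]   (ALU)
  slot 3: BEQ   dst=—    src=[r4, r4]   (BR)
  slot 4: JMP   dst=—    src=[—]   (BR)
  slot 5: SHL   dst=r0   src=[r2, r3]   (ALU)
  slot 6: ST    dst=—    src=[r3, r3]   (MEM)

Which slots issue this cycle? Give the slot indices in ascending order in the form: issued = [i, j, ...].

slot 0 (MUL): ISSUE — free A2,Mu1,Ld2,B1 rp3 wp1
slot 1 (ALU): ISSUE — free A1,Mu1,Ld2,B1 rp1 wp0
slot 2 (ALU): stall RD_PORT — free A1,Mu1,Ld2,B1 rp1 wp0
slot 3 (BR): ISSUE — free A1,Mu1,Ld2,B0 rp0 wp0
slot 4 (BR): stall FU — free A1,Mu1,Ld2,B0 rp0 wp0
slot 5 (ALU): stall RD_PORT — free A1,Mu1,Ld2,B0 rp0 wp0
slot 6 (MEM): stall RD_PORT — free A1,Mu1,Ld2,B0 rp0 wp0

issued = [0, 1, 3]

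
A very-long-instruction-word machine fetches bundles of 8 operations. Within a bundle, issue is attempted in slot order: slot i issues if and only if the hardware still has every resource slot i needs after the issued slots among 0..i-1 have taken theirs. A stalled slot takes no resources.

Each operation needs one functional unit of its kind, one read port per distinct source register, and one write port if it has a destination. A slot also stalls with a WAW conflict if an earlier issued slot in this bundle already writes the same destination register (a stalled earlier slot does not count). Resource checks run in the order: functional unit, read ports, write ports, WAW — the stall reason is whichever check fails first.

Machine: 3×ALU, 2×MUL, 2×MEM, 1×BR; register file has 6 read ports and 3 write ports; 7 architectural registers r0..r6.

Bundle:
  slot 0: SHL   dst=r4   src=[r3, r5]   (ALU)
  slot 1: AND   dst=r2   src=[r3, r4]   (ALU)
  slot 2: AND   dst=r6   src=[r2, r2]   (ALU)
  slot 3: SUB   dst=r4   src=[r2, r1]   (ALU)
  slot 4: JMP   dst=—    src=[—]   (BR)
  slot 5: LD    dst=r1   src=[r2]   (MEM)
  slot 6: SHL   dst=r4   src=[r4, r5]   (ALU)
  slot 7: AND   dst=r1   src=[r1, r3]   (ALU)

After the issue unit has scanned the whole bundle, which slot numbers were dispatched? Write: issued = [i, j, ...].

#0 ALU src=r3,r5 dispatched  <A:2 Mu:2 Ld:2 B:1 rd:4 wr:2>
#1 ALU src=r3,r4 dispatched  <A:1 Mu:2 Ld:2 B:1 rd:2 wr:1>
#2 ALU src=r2,r2 dispatched  <A:0 Mu:2 Ld:2 B:1 rd:1 wr:0>
#3 ALU src=r2,r1 held:FU  <A:0 Mu:2 Ld:2 B:1 rd:1 wr:0>
#4 BR src=- dispatched  <A:0 Mu:2 Ld:2 B:0 rd:1 wr:0>
#5 MEM src=r2 held:WR_PORT  <A:0 Mu:2 Ld:2 B:0 rd:1 wr:0>
#6 ALU src=r4,r5 held:FU  <A:0 Mu:2 Ld:2 B:0 rd:1 wr:0>
#7 ALU src=r1,r3 held:FU  <A:0 Mu:2 Ld:2 B:0 rd:1 wr:0>

issued = [0, 1, 2, 4]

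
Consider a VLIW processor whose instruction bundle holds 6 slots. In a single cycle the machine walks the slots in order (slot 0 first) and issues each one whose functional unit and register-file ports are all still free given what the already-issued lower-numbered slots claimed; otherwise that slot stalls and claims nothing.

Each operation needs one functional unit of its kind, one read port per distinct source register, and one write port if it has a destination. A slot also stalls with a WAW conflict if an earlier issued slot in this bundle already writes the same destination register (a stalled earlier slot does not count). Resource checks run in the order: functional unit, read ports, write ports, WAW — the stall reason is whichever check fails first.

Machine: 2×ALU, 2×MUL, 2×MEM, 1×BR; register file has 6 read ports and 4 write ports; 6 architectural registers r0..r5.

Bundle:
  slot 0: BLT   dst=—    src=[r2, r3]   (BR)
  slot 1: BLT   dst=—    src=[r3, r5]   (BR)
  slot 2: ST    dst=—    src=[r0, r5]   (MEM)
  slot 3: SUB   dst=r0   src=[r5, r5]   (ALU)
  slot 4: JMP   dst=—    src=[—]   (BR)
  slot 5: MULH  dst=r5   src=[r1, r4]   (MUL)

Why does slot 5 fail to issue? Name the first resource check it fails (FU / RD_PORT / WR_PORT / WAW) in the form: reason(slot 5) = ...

reason(slot 5) = RD_PORT

slot 0 (BR): ISSUE — free A2,Mu2,Ld2,B0 rp4 wp4
slot 1 (BR): stall FU — free A2,Mu2,Ld2,B0 rp4 wp4
slot 2 (MEM): ISSUE — free A2,Mu2,Ld1,B0 rp2 wp4
slot 3 (ALU): ISSUE — free A1,Mu2,Ld1,B0 rp1 wp3
slot 4 (BR): stall FU — free A1,Mu2,Ld1,B0 rp1 wp3
slot 5 (MUL): stall RD_PORT — free A1,Mu2,Ld1,B0 rp1 wp3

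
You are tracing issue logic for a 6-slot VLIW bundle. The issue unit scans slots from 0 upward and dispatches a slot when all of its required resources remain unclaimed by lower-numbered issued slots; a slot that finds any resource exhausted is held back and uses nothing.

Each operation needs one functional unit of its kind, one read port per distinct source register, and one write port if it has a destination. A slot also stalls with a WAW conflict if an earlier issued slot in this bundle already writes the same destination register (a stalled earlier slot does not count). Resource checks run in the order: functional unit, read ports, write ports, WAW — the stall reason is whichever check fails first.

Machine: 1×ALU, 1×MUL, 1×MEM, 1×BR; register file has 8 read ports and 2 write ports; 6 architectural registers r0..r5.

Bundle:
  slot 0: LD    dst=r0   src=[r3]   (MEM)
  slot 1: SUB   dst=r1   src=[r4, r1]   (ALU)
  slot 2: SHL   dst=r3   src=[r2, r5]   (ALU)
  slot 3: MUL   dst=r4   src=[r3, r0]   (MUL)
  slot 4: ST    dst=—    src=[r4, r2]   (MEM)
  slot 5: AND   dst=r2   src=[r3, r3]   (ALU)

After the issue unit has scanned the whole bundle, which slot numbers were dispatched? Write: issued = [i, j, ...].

issued = [0, 1]

[0] MEM needs rd=1 wr=1: ok; after: ALU=1 MUL=1 MEM=0 BR=1, R=7, W=1
[1] ALU needs rd=2 wr=1: ok; after: ALU=0 MUL=1 MEM=0 BR=1, R=5, W=0
[2] ALU needs rd=2 wr=1: FU; after: ALU=0 MUL=1 MEM=0 BR=1, R=5, W=0
[3] MUL needs rd=2 wr=1: WR_PORT; after: ALU=0 MUL=1 MEM=0 BR=1, R=5, W=0
[4] MEM needs rd=2 wr=0: FU; after: ALU=0 MUL=1 MEM=0 BR=1, R=5, W=0
[5] ALU needs rd=1 wr=1: FU; after: ALU=0 MUL=1 MEM=0 BR=1, R=5, W=0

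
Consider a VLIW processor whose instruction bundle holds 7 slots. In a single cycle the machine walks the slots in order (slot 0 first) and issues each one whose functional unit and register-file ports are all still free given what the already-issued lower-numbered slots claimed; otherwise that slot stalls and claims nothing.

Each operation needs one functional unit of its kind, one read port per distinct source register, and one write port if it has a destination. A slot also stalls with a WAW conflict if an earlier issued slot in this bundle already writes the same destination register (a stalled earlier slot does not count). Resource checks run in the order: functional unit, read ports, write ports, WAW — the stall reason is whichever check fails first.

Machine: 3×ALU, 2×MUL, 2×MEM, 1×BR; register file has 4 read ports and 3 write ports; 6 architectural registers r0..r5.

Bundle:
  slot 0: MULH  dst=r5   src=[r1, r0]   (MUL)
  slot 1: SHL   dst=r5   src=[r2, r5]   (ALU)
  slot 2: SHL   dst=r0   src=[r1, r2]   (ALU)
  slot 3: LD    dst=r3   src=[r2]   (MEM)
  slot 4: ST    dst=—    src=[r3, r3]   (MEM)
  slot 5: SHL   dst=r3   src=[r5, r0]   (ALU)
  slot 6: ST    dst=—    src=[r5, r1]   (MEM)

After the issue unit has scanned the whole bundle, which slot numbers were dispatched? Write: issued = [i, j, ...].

[0] MUL needs rd=2 wr=1: ok; after: ALU=3 MUL=1 MEM=2 BR=1, R=2, W=2
[1] ALU needs rd=2 wr=1: WAW; after: ALU=3 MUL=1 MEM=2 BR=1, R=2, W=2
[2] ALU needs rd=2 wr=1: ok; after: ALU=2 MUL=1 MEM=2 BR=1, R=0, W=1
[3] MEM needs rd=1 wr=1: RD_PORT; after: ALU=2 MUL=1 MEM=2 BR=1, R=0, W=1
[4] MEM needs rd=1 wr=0: RD_PORT; after: ALU=2 MUL=1 MEM=2 BR=1, R=0, W=1
[5] ALU needs rd=2 wr=1: RD_PORT; after: ALU=2 MUL=1 MEM=2 BR=1, R=0, W=1
[6] MEM needs rd=2 wr=0: RD_PORT; after: ALU=2 MUL=1 MEM=2 BR=1, R=0, W=1

issued = [0, 2]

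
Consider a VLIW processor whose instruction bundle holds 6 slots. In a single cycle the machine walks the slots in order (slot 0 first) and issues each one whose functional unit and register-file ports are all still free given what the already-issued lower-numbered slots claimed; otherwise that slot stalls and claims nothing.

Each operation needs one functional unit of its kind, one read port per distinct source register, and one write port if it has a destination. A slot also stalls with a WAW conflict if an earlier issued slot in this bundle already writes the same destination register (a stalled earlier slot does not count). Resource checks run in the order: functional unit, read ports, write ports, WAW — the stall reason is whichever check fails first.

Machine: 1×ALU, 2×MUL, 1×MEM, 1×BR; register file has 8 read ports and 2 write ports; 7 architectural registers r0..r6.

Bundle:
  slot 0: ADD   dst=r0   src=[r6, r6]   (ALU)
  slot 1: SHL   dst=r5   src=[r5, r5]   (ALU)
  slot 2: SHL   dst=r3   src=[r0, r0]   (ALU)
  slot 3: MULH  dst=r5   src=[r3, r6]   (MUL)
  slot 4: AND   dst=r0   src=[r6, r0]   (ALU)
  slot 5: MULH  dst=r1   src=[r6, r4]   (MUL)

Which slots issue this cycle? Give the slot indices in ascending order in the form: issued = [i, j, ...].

#0 ALU src=r6,r6 dispatched  <A:0 Mu:2 Ld:1 B:1 rd:7 wr:1>
#1 ALU src=r5,r5 held:FU  <A:0 Mu:2 Ld:1 B:1 rd:7 wr:1>
#2 ALU src=r0,r0 held:FU  <A:0 Mu:2 Ld:1 B:1 rd:7 wr:1>
#3 MUL src=r3,r6 dispatched  <A:0 Mu:1 Ld:1 B:1 rd:5 wr:0>
#4 ALU src=r6,r0 held:FU  <A:0 Mu:1 Ld:1 B:1 rd:5 wr:0>
#5 MUL src=r6,r4 held:WR_PORT  <A:0 Mu:1 Ld:1 B:1 rd:5 wr:0>

issued = [0, 3]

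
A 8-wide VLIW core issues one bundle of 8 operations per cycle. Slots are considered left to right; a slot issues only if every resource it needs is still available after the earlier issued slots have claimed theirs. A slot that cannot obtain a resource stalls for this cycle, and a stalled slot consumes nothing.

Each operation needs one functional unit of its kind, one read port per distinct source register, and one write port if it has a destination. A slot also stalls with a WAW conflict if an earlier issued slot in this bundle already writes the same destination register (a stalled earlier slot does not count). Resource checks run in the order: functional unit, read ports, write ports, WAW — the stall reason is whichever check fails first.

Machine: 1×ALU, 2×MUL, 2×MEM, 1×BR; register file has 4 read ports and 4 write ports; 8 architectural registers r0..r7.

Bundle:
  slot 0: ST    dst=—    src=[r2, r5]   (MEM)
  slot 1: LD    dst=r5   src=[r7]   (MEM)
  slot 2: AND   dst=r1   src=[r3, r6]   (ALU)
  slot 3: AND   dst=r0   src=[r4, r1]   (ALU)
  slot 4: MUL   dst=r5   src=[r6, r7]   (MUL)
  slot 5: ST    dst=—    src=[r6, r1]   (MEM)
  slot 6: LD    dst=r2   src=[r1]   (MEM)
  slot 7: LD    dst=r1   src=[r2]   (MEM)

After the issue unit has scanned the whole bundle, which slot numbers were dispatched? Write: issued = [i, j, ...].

#0 MEM src=r2,r5 dispatched  <A:1 Mu:2 Ld:1 B:1 rd:2 wr:4>
#1 MEM src=r7 dispatched  <A:1 Mu:2 Ld:0 B:1 rd:1 wr:3>
#2 ALU src=r3,r6 held:RD_PORT  <A:1 Mu:2 Ld:0 B:1 rd:1 wr:3>
#3 ALU src=r4,r1 held:RD_PORT  <A:1 Mu:2 Ld:0 B:1 rd:1 wr:3>
#4 MUL src=r6,r7 held:RD_PORT  <A:1 Mu:2 Ld:0 B:1 rd:1 wr:3>
#5 MEM src=r6,r1 held:FU  <A:1 Mu:2 Ld:0 B:1 rd:1 wr:3>
#6 MEM src=r1 held:FU  <A:1 Mu:2 Ld:0 B:1 rd:1 wr:3>
#7 MEM src=r2 held:FU  <A:1 Mu:2 Ld:0 B:1 rd:1 wr:3>

issued = [0, 1]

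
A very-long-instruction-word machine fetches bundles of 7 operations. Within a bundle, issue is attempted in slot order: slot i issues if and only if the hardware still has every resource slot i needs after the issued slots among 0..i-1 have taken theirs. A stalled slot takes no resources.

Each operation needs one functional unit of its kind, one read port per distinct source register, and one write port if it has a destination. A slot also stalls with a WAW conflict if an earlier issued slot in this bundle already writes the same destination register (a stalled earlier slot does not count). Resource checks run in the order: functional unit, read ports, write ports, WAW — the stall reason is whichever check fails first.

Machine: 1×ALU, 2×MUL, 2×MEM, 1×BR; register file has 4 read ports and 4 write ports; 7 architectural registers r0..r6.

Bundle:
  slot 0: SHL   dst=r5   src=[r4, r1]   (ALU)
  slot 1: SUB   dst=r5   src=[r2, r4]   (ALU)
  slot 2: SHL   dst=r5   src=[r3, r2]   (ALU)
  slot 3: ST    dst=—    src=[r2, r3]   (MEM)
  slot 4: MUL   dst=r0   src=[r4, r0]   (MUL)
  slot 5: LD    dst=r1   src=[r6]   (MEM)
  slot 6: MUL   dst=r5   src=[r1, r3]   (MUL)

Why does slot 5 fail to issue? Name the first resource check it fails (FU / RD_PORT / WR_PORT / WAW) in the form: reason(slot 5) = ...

  0. ALU→r5 ⇒ go  {0A/2Mu/2Ld/1B | 2r 3w}
  1. ALU→r5 ⇒ no(FU)  {0A/2Mu/2Ld/1B | 2r 3w}
  2. ALU→r5 ⇒ no(FU)  {0A/2Mu/2Ld/1B | 2r 3w}
  3. MEM ⇒ go  {0A/2Mu/1Ld/1B | 0r 3w}
  4. MUL→r0 ⇒ no(RD_PORT)  {0A/2Mu/1Ld/1B | 0r 3w}
  5. MEM→r1 ⇒ no(RD_PORT)  {0A/2Mu/1Ld/1B | 0r 3w}
  6. MUL→r5 ⇒ no(RD_PORT)  {0A/2Mu/1Ld/1B | 0r 3w}

reason(slot 5) = RD_PORT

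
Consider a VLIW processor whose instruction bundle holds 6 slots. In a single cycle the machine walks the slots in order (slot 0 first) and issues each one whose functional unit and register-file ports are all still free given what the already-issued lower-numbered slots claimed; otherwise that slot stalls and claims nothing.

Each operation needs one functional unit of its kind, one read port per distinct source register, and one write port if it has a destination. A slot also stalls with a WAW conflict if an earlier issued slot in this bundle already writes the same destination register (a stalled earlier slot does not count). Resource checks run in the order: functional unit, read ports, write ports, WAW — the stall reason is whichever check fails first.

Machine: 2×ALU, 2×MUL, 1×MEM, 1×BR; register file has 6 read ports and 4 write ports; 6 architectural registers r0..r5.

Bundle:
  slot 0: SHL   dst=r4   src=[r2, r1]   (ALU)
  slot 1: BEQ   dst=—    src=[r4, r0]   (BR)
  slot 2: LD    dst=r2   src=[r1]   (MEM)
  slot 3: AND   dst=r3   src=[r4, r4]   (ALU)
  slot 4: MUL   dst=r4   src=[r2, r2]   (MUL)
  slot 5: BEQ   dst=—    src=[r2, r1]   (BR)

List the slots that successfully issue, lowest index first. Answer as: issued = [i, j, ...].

[0] ALU needs rd=2 wr=1: ok; after: ALU=1 MUL=2 MEM=1 BR=1, R=4, W=3
[1] BR needs rd=2 wr=0: ok; after: ALU=1 MUL=2 MEM=1 BR=0, R=2, W=3
[2] MEM needs rd=1 wr=1: ok; after: ALU=1 MUL=2 MEM=0 BR=0, R=1, W=2
[3] ALU needs rd=1 wr=1: ok; after: ALU=0 MUL=2 MEM=0 BR=0, R=0, W=1
[4] MUL needs rd=1 wr=1: RD_PORT; after: ALU=0 MUL=2 MEM=0 BR=0, R=0, W=1
[5] BR needs rd=2 wr=0: FU; after: ALU=0 MUL=2 MEM=0 BR=0, R=0, W=1

issued = [0, 1, 2, 3]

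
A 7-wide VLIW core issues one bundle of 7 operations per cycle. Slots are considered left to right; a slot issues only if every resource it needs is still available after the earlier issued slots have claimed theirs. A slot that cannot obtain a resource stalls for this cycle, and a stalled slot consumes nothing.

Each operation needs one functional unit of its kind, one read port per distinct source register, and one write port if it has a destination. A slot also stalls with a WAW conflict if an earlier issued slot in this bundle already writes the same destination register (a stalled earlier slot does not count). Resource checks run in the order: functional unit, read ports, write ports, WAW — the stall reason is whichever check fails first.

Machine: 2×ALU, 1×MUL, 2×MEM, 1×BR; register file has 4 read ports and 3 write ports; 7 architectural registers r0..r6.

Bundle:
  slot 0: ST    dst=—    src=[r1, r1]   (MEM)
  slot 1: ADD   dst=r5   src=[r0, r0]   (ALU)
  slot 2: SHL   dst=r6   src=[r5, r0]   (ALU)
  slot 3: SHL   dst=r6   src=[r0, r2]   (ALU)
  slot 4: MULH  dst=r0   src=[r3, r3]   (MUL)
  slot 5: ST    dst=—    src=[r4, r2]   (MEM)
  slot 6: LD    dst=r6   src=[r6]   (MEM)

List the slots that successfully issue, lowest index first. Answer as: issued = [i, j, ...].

issued = [0, 1, 2]

  0. MEM ⇒ go  {2A/1Mu/1Ld/1B | 3r 3w}
  1. ALU→r5 ⇒ go  {1A/1Mu/1Ld/1B | 2r 2w}
  2. ALU→r6 ⇒ go  {0A/1Mu/1Ld/1B | 0r 1w}
  3. ALU→r6 ⇒ no(FU)  {0A/1Mu/1Ld/1B | 0r 1w}
  4. MUL→r0 ⇒ no(RD_PORT)  {0A/1Mu/1Ld/1B | 0r 1w}
  5. MEM ⇒ no(RD_PORT)  {0A/1Mu/1Ld/1B | 0r 1w}
  6. MEM→r6 ⇒ no(RD_PORT)  {0A/1Mu/1Ld/1B | 0r 1w}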